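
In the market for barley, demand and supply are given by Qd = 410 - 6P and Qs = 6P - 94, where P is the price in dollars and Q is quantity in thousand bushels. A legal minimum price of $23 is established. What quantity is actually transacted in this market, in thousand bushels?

158

Setting quantity demanded equal to quantity supplied, 410 - 6P = 6P - 94, gives P* = 42 and Q* = 158.
Since 23 is below P* = 42, the floor does not bind and the free-market outcome prevails.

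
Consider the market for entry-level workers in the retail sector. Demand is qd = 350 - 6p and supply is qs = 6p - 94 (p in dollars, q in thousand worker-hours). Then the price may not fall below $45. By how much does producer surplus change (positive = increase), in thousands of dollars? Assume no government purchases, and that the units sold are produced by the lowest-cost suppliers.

In a free market, 350 - 6p = 6p - 94 gives the equilibrium p* = 37, q* = 128.
Because the floor (45) lies above the market-clearing price, it is binding.
At p = 45: qd = 350 - 6·45 = 80 and qs = 6·45 - 94 = 176.
Producer surplus without the control is ½ · (37 - 47/3) · 128 = 4096/3.
With the floor, 80 units are sold at 45. The supply price at q = 80 is 29, so PS = ½ · [(45 - 47/3) + (45 - 29)] · 80 = 5440/3.
Change in producer surplus = 5440/3 - 4096/3 = 448.

448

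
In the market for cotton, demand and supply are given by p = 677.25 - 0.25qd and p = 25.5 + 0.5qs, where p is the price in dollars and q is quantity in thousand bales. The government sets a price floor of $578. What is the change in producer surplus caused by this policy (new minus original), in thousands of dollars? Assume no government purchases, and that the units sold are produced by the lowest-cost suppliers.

Rearranging demand gives qd = 2709 - 4p; rearranging supply gives qs = 2p - 51. In a free market, 2709 - 4p = 2p - 51 gives the equilibrium p* = 460, q* = 869.
Because the floor (578) lies above the market-clearing price, it is binding.
At p = 578: qd = 2709 - 4·578 = 397 and qs = 2·578 - 51 = 1105.
Producer surplus without the control is ½ · (460 - 25.5) · 869 = 188790.25.
With the floor, 397 units are sold at 578. The supply price at q = 397 is 224, so PS = ½ · [(578 - 25.5) + (578 - 224)] · 397 = 179940.25.
Change in producer surplus = 179940.25 - 188790.25 = -8850.

-8850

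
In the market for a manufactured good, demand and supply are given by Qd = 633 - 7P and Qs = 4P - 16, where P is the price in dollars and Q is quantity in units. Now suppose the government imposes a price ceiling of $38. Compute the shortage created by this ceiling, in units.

Equilibrium: 633 - 7P = 4P - 16, so 649 = 11P and P* = 59, Q* = 220.
Because the ceiling (38) lies below the market-clearing price, it is binding.
At P = 38: Qd = 633 - 7·38 = 367 and Qs = 4·38 - 16 = 136.
Shortage = Qd - Qs = 367 - 136 = 231.

231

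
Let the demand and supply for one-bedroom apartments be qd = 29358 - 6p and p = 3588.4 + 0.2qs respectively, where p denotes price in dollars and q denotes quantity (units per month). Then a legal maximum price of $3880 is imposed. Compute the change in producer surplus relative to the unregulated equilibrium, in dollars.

-1053360

Rearranging supply gives qs = 5p - 17942. Equilibrium: 29358 - 6p = 5p - 17942, so 47300 = 11p and p* = 4300, q* = 3558.
Because the ceiling (3880) lies below the market-clearing price, it is binding.
At p = 3880: qd = 29358 - 6·3880 = 6078 and qs = 5·3880 - 17942 = 1458.
Producer surplus without the control is ½ · (4300 - 3588.4) · 3558 = 1265936.4.
With the ceiling, producers sell 1458 units at 3880, so PS = ½ · (3880 - 3588.4) · 1458 = 212576.4.
Change in producer surplus = 212576.4 - 1265936.4 = -1053360.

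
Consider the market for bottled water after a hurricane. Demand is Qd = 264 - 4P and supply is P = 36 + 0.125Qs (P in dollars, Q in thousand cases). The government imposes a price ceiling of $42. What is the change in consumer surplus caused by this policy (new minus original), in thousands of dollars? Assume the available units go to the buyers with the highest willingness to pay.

64

Rearranging supply gives Qs = 8P - 288. In a free market, 264 - 4P = 8P - 288 gives the equilibrium P* = 46, Q* = 80.
The ceiling of 42 is below the equilibrium price 46, so it binds.
At P = 42: Qd = 264 - 4·42 = 96 and Qs = 8·42 - 288 = 48.
Consumer surplus without the control is ½ · (66 - 46) · 80 = 800.
With the ceiling, 48 units are sold at 42 (assume they go to the highest-value buyers). The demand price at Q = 48 is 54, so CS = ½ · [(66 - 42) + (54 - 42)] · 48 = 864.
Change in consumer surplus = 864 - 800 = 64.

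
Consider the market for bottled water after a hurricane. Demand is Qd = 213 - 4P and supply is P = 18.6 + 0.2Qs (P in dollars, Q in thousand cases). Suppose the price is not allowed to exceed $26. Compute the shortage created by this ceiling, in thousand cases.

Rearranging supply gives Qs = 5P - 93. Setting quantity demanded equal to quantity supplied, 213 - 4P = 5P - 93, gives P* = 34 and Q* = 77.
The ceiling of 26 is below the equilibrium price 34, so it binds.
At P = 26: Qd = 213 - 4·26 = 109 and Qs = 5·26 - 93 = 37.
Shortage = Qd - Qs = 109 - 37 = 72.

72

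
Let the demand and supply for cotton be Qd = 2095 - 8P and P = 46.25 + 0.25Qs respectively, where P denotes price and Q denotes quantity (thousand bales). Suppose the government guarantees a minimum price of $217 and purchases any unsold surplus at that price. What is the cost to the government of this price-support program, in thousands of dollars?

70308

Rearranging supply gives Qs = 4P - 185. Setting quantity demanded equal to quantity supplied, 2095 - 8P = 4P - 185, gives P* = 190 and Q* = 575.
The floor of 217 is above the equilibrium price 190, so it binds.
At P = 217: Qd = 2095 - 8·217 = 359 and Qs = 4·217 - 185 = 683.
Surplus = Qs - Qd = 324.
Government expenditure = surplus × support price = 324 × 217 = 70308.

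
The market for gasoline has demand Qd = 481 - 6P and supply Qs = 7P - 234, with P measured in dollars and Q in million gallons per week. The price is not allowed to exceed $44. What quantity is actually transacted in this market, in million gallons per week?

In a free market, 481 - 6P = 7P - 234 gives the equilibrium P* = 55, Q* = 151.
Since 44 < 55, the ceiling is binding.
At P = 44: Qd = 481 - 6·44 = 217 and Qs = 7·44 - 234 = 74.
The quantity actually transacted is the short side, supply: 74.

74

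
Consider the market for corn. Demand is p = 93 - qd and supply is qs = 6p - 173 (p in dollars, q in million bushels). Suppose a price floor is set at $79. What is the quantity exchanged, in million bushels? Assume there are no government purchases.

14

Rearranging demand gives qd = 93 - p. Equilibrium: 93 - p = 6p - 173, so 266 = 7p and p* = 38, q* = 55.
The floor of 79 is above the equilibrium price 38, so it binds.
At p = 79: qd = 93 - 79 = 14 and qs = 6·79 - 173 = 301.
The quantity actually transacted is the short side, demand: 14.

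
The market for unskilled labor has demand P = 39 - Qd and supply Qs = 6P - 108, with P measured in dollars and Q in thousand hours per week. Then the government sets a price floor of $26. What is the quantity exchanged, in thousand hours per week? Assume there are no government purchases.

Rearranging demand gives Qd = 39 - P. Equilibrium: 39 - P = 6P - 108, so 147 = 7P and P* = 21, Q* = 18.
Because the floor (26) lies above the market-clearing price, it is binding.
At P = 26: Qd = 39 - 26 = 13 and Qs = 6·26 - 108 = 48.
The quantity actually transacted is the short side, demand: 13.

13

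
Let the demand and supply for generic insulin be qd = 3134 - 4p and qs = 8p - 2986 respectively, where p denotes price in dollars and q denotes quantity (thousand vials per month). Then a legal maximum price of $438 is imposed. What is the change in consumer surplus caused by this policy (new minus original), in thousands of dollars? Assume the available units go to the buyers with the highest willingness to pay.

Equilibrium: 3134 - 4p = 8p - 2986, so 6120 = 12p and p* = 510, q* = 1094.
Since 438 < 510, the ceiling is binding.
At p = 438: qd = 3134 - 4·438 = 1382 and qs = 8·438 - 2986 = 518.
Consumer surplus without the control is ½ · (783.5 - 510) · 1094 = 149604.5.
With the ceiling, 518 units are sold at 438 (assume they go to the highest-value buyers). The demand price at q = 518 is 654, so CS = ½ · [(783.5 - 438) + (654 - 438)] · 518 = 145428.5.
Change in consumer surplus = 145428.5 - 149604.5 = -4176.

-4176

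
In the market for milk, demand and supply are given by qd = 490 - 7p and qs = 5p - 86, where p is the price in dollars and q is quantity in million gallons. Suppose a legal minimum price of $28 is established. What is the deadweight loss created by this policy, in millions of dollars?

Without the control the market clears where 490 - 7p = 5p - 86, i.e. p* = 48 and q* = 154.
The floor of 28 is below the equilibrium price 48, so it is not binding; the market clears at p* = 48, q* = 154.
Since the control does not bind, no trades are prevented and deadweight loss is zero.

0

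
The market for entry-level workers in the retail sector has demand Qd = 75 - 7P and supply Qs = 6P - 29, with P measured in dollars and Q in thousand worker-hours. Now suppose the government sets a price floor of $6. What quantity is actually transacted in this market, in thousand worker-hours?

Without the control the market clears where 75 - 7P = 6P - 29, i.e. P* = 8 and Q* = 19.
Since 6 is below P* = 8, the floor does not bind and the free-market outcome prevails.

19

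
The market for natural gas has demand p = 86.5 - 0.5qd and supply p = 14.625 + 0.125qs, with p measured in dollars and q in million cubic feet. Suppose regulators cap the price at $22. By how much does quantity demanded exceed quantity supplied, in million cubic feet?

Rearranging demand gives qd = 173 - 2p; rearranging supply gives qs = 8p - 117. Equilibrium: 173 - 2p = 8p - 117, so 290 = 10p and p* = 29, q* = 115.
Since 22 < 29, the ceiling is binding.
At p = 22: qd = 173 - 2·22 = 129 and qs = 8·22 - 117 = 59.
Shortage = qd - qs = 129 - 59 = 70.

70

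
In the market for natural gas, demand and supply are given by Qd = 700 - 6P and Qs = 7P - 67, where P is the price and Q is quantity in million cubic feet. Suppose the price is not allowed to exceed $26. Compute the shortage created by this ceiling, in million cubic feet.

429

Without the control the market clears where 700 - 6P = 7P - 67, i.e. P* = 59 and Q* = 346.
The ceiling of 26 is below the equilibrium price 59, so it binds.
At P = 26: Qd = 700 - 6·26 = 544 and Qs = 7·26 - 67 = 115.
Shortage = Qd - Qs = 544 - 115 = 429.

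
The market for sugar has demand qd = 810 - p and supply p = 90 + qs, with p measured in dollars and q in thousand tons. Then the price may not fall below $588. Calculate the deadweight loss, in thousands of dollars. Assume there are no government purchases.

Rearranging supply gives qs = p - 90. Without the control the market clears where 810 - p = p - 90, i.e. p* = 450 and q* = 360.
Because the floor (588) lies above the market-clearing price, it is binding.
At p = 588: qd = 810 - 588 = 222 and qs = 588 - 90 = 498.
Quantity traded falls to 222. At q = 222 the demand price is 810 - 222 = 588 and the supply price is 90 + 222 = 312.
Deadweight loss = ½ · (588 - 312) · (360 - 222) = ½ · 276 · 138 = 19044.

19044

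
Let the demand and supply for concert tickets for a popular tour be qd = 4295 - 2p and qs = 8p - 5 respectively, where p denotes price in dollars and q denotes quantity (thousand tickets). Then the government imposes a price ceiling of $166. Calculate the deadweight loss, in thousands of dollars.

Setting quantity demanded equal to quantity supplied, 4295 - 2p = 8p - 5, gives p* = 430 and q* = 3435.
Because the ceiling (166) lies below the market-clearing price, it is binding.
At p = 166: qd = 4295 - 2·166 = 3963 and qs = 8·166 - 5 = 1323.
Quantity traded falls to 1323. At q = 1323 the demand price is (4295 - 1323)/2 = 1486 and the supply price is (5 + 1323)/8 = 166.
Deadweight loss = ½ · (1486 - 166) · (3435 - 1323) = ½ · 1320 · 2112 = 1393920.

1393920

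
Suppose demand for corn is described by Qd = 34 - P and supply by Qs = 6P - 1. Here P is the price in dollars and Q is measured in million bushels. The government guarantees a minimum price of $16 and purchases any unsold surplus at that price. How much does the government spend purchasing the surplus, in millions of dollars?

1232

Setting quantity demanded equal to quantity supplied, 34 - P = 6P - 1, gives P* = 5 and Q* = 29.
Because the floor (16) lies above the market-clearing price, it is binding.
At P = 16: Qd = 34 - 16 = 18 and Qs = 6·16 - 1 = 95.
Surplus = Qs - Qd = 77.
Government expenditure = surplus × support price = 77 × 16 = 1232.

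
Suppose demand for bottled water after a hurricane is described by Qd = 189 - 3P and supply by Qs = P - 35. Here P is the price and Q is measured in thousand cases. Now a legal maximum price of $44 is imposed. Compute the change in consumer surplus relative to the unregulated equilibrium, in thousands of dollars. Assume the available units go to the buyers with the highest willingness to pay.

84

Without the control the market clears where 189 - 3P = P - 35, i.e. P* = 56 and Q* = 21.
The ceiling of 44 is below the equilibrium price 56, so it binds.
At P = 44: Qd = 189 - 3·44 = 57 and Qs = 44 - 35 = 9.
Consumer surplus without the control is ½ · (63 - 56) · 21 = 73.5.
With the ceiling, 9 units are sold at 44 (assume they go to the highest-value buyers). The demand price at Q = 9 is 60, so CS = ½ · [(63 - 44) + (60 - 44)] · 9 = 157.5.
Change in consumer surplus = 157.5 - 73.5 = 84.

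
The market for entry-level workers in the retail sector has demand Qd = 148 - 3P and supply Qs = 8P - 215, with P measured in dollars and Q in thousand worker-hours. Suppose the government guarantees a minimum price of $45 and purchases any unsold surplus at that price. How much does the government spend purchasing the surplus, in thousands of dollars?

5940

Equilibrium: 148 - 3P = 8P - 215, so 363 = 11P and P* = 33, Q* = 49.
The floor of 45 is above the equilibrium price 33, so it binds.
At P = 45: Qd = 148 - 3·45 = 13 and Qs = 8·45 - 215 = 145.
Surplus = Qs - Qd = 132.
Government expenditure = surplus × support price = 132 × 45 = 5940.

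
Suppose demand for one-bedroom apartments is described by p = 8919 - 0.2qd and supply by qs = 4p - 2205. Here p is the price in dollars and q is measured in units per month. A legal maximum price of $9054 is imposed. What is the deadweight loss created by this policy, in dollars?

0

Rearranging demand gives qd = 44595 - 5p. In a free market, 44595 - 5p = 4p - 2205 gives the equilibrium p* = 5200, q* = 18595.
Since 9054 is above p* = 5200, the ceiling does not bind and the free-market outcome prevails.
Since the control does not bind, no trades are prevented and deadweight loss is zero.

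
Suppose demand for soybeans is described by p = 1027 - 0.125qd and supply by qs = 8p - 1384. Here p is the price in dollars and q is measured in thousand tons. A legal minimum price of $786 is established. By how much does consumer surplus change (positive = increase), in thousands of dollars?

Rearranging demand gives qd = 8216 - 8p. Setting quantity demanded equal to quantity supplied, 8216 - 8p = 8p - 1384, gives p* = 600 and q* = 3416.
The floor of 786 is above the equilibrium price 600, so it binds.
At p = 786: qd = 8216 - 8·786 = 1928 and qs = 8·786 - 1384 = 4904.
Consumer surplus without the control is ½ · (1027 - 600) · 3416 = 729316.
With the floor, consumers buy 1928 units at 786, so CS = ½ · (1027 - 786) · 1928 = 232324.
Change in consumer surplus = 232324 - 729316 = -496992.

-496992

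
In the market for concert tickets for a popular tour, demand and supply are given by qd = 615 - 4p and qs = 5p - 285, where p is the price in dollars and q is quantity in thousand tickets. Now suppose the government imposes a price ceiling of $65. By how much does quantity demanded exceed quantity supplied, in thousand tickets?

315

Without the control the market clears where 615 - 4p = 5p - 285, i.e. p* = 100 and q* = 215.
Because the ceiling (65) lies below the market-clearing price, it is binding.
At p = 65: qd = 615 - 4·65 = 355 and qs = 5·65 - 285 = 40.
Shortage = qd - qs = 355 - 40 = 315.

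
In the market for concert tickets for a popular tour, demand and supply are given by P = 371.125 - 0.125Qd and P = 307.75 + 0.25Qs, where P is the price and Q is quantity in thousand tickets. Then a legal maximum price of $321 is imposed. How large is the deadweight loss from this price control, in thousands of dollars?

2523

Rearranging demand gives Qd = 2969 - 8P; rearranging supply gives Qs = 4P - 1231. Setting quantity demanded equal to quantity supplied, 2969 - 8P = 4P - 1231, gives P* = 350 and Q* = 169.
The ceiling of 321 is below the equilibrium price 350, so it binds.
At P = 321: Qd = 2969 - 8·321 = 401 and Qs = 4·321 - 1231 = 53.
Quantity traded falls to 53. At Q = 53 the demand price is (2969 - 53)/8 = 364.5 and the supply price is (1231 + 53)/4 = 321.
Deadweight loss = ½ · (364.5 - 321) · (169 - 53) = ½ · 43.5 · 116 = 2523.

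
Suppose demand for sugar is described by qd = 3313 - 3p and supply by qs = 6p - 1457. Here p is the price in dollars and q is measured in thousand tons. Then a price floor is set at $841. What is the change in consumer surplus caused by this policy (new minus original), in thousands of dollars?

Equilibrium: 3313 - 3p = 6p - 1457, so 4770 = 9p and p* = 530, q* = 1723.
Since 841 > 530, the floor is binding.
At p = 841: qd = 3313 - 3·841 = 790 and qs = 6·841 - 1457 = 3589.
Consumer surplus without the control is ½ · (3313/3 - 530) · 1723 = 2968729/6.
With the floor, consumers buy 790 units at 841, so CS = ½ · (3313/3 - 841) · 790 = 312050/3.
Change in consumer surplus = 312050/3 - 2968729/6 = -390771.5.

-390771.5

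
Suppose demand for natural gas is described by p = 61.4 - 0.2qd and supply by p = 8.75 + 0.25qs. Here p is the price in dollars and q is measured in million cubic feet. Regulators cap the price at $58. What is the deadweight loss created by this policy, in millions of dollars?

Rearranging demand gives qd = 307 - 5p; rearranging supply gives qs = 4p - 35. Setting quantity demanded equal to quantity supplied, 307 - 5p = 4p - 35, gives p* = 38 and q* = 117.
The ceiling of 58 is above the equilibrium price 38, so it is not binding; the market clears at p* = 38, q* = 117.
Since the control does not bind, no trades are prevented and deadweight loss is zero.

0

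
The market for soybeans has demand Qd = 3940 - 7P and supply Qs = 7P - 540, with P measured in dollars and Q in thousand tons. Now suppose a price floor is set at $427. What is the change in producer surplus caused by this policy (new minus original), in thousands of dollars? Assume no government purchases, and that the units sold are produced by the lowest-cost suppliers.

Equilibrium: 3940 - 7P = 7P - 540, so 4480 = 14P and P* = 320, Q* = 1700.
Since 427 > 320, the floor is binding.
At P = 427: Qd = 3940 - 7·427 = 951 and Qs = 7·427 - 540 = 2449.
Producer surplus without the control is ½ · (320 - 540/7) · 1700 = 1445000/7.
With the floor, 951 units are sold at 427. The supply price at Q = 951 is 213, so PS = ½ · [(427 - 540/7) + (427 - 213)] · 951 = 3753597/14.
Change in producer surplus = 3753597/14 - 1445000/7 = 61685.5.

61685.5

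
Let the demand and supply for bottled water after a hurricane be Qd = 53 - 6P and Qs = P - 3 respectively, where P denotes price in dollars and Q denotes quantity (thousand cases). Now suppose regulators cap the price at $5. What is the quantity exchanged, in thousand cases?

2

Equilibrium: 53 - 6P = P - 3, so 56 = 7P and P* = 8, Q* = 5.
Because the ceiling (5) lies below the market-clearing price, it is binding.
At P = 5: Qd = 53 - 6·5 = 23 and Qs = 5 - 3 = 2.
The quantity actually transacted is the short side, supply: 2.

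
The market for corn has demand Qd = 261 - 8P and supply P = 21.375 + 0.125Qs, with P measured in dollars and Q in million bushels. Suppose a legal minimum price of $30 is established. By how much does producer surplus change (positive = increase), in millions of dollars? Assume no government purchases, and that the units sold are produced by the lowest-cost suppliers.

27

Rearranging supply gives Qs = 8P - 171. In a free market, 261 - 8P = 8P - 171 gives the equilibrium P* = 27, Q* = 45.
Because the floor (30) lies above the market-clearing price, it is binding.
At P = 30: Qd = 261 - 8·30 = 21 and Qs = 8·30 - 171 = 69.
Producer surplus without the control is ½ · (27 - 21.375) · 45 = 126.5625.
With the floor, 21 units are sold at 30. The supply price at Q = 21 is 24, so PS = ½ · [(30 - 21.375) + (30 - 24)] · 21 = 153.5625.
Change in producer surplus = 153.5625 - 126.5625 = 27.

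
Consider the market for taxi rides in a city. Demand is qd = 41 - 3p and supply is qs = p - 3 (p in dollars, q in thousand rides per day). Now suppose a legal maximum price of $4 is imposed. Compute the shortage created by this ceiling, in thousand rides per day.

28

Without the control the market clears where 41 - 3p = p - 3, i.e. p* = 11 and q* = 8.
The ceiling of 4 is below the equilibrium price 11, so it binds.
At p = 4: qd = 41 - 3·4 = 29 and qs = 4 - 3 = 1.
Shortage = qd - qs = 29 - 1 = 28.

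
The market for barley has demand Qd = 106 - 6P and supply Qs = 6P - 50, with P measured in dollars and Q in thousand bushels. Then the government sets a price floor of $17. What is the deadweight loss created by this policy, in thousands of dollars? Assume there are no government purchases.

Setting quantity demanded equal to quantity supplied, 106 - 6P = 6P - 50, gives P* = 13 and Q* = 28.
The floor of 17 is above the equilibrium price 13, so it binds.
At P = 17: Qd = 106 - 6·17 = 4 and Qs = 6·17 - 50 = 52.
Quantity traded falls to 4. At Q = 4 the demand price is (106 - 4)/6 = 17 and the supply price is (50 + 4)/6 = 9.
Deadweight loss = ½ · (17 - 9) · (28 - 4) = ½ · 8 · 24 = 96.

96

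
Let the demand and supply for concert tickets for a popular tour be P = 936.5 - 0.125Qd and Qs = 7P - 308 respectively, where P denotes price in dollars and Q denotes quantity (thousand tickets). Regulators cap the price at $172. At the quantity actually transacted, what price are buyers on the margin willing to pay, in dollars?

824.5

Rearranging demand gives Qd = 7492 - 8P. In a free market, 7492 - 8P = 7P - 308 gives the equilibrium P* = 520, Q* = 3332.
The ceiling of 172 is below the equilibrium price 520, so it binds.
At P = 172: Qd = 7492 - 8·172 = 6116 and Qs = 7·172 - 308 = 896.
Only 896 units reach the market. On the demand curve, the marginal buyer's willingness to pay at Q = 896 is (7492 - 896)/8 = 824.5.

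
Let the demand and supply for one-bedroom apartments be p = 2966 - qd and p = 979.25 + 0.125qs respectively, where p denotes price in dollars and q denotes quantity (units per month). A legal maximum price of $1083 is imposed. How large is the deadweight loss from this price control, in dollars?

Rearranging demand gives qd = 2966 - p; rearranging supply gives qs = 8p - 7834. Without the control the market clears where 2966 - p = 8p - 7834, i.e. p* = 1200 and q* = 1766.
Since 1083 < 1200, the ceiling is binding.
At p = 1083: qd = 2966 - 1083 = 1883 and qs = 8·1083 - 7834 = 830.
Quantity traded falls to 830. At q = 830 the demand price is 2966 - 830 = 2136 and the supply price is (7834 + 830)/8 = 1083.
Deadweight loss = ½ · (2136 - 1083) · (1766 - 830) = ½ · 1053 · 936 = 492804.

492804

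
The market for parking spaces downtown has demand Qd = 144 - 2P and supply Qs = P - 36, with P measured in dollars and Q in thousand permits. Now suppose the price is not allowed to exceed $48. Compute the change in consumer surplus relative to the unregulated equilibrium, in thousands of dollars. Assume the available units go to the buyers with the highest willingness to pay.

Equilibrium: 144 - 2P = P - 36, so 180 = 3P and P* = 60, Q* = 24.
The ceiling of 48 is below the equilibrium price 60, so it binds.
At P = 48: Qd = 144 - 2·48 = 48 and Qs = 48 - 36 = 12.
Consumer surplus without the control is ½ · (72 - 60) · 24 = 144.
With the ceiling, 12 units are sold at 48 (assume they go to the highest-value buyers). The demand price at Q = 12 is 66, so CS = ½ · [(72 - 48) + (66 - 48)] · 12 = 252.
Change in consumer surplus = 252 - 144 = 108.

108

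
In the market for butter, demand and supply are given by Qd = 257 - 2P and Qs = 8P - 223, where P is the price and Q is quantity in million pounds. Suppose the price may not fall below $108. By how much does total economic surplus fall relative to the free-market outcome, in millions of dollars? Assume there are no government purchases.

Equilibrium: 257 - 2P = 8P - 223, so 480 = 10P and P* = 48, Q* = 161.
Since 108 > 48, the floor is binding.
At P = 108: Qd = 257 - 2·108 = 41 and Qs = 8·108 - 223 = 641.
Quantity traded falls to 41. At Q = 41 the demand price is (257 - 41)/2 = 108 and the supply price is (223 + 41)/8 = 33.
Deadweight loss = ½ · (108 - 33) · (161 - 41) = ½ · 75 · 120 = 4500.

4500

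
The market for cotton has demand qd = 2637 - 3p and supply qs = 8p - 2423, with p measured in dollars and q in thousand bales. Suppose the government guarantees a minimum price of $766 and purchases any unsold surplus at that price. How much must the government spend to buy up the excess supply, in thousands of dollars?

In a free market, 2637 - 3p = 8p - 2423 gives the equilibrium p* = 460, q* = 1257.
Since 766 > 460, the floor is binding.
At p = 766: qd = 2637 - 3·766 = 339 and qs = 8·766 - 2423 = 3705.
Surplus = qs - qd = 3366.
Government expenditure = surplus × support price = 3366 × 766 = 2578356.

2578356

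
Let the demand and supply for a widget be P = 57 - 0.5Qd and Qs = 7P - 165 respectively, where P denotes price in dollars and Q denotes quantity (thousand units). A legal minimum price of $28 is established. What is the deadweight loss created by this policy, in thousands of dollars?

Rearranging demand gives Qd = 114 - 2P. In a free market, 114 - 2P = 7P - 165 gives the equilibrium P* = 31, Q* = 52.
Since 28 is below P* = 31, the floor does not bind and the free-market outcome prevails.
Since the control does not bind, no trades are prevented and deadweight loss is zero.

0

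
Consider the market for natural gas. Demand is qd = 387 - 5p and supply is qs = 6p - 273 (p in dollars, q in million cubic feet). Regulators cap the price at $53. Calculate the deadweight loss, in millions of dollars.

323.4

In a free market, 387 - 5p = 6p - 273 gives the equilibrium p* = 60, q* = 87.
Because the ceiling (53) lies below the market-clearing price, it is binding.
At p = 53: qd = 387 - 5·53 = 122 and qs = 6·53 - 273 = 45.
Quantity traded falls to 45. At q = 45 the demand price is (387 - 45)/5 = 68.4 and the supply price is (273 + 45)/6 = 53.
Deadweight loss = ½ · (68.4 - 53) · (87 - 45) = ½ · 15.4 · 42 = 323.4.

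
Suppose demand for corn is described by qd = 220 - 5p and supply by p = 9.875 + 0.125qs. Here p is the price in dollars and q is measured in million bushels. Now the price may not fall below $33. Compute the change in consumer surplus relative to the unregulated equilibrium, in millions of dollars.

Rearranging supply gives qs = 8p - 79. Without the control the market clears where 220 - 5p = 8p - 79, i.e. p* = 23 and q* = 105.
Because the floor (33) lies above the market-clearing price, it is binding.
At p = 33: qd = 220 - 5·33 = 55 and qs = 8·33 - 79 = 185.
Consumer surplus without the control is ½ · (44 - 23) · 105 = 1102.5.
With the floor, consumers buy 55 units at 33, so CS = ½ · (44 - 33) · 55 = 302.5.
Change in consumer surplus = 302.5 - 1102.5 = -800.

-800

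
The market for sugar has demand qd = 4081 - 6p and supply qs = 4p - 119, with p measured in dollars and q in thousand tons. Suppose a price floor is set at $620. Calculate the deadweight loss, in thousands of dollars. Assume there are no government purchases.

300000

In a free market, 4081 - 6p = 4p - 119 gives the equilibrium p* = 420, q* = 1561.
Because the floor (620) lies above the market-clearing price, it is binding.
At p = 620: qd = 4081 - 6·620 = 361 and qs = 4·620 - 119 = 2361.
Quantity traded falls to 361. At q = 361 the demand price is (4081 - 361)/6 = 620 and the supply price is (119 + 361)/4 = 120.
Deadweight loss = ½ · (620 - 120) · (1561 - 361) = ½ · 500 · 1200 = 300000.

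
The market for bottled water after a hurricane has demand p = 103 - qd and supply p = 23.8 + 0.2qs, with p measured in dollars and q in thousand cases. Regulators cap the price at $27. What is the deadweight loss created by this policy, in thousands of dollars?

1500

Rearranging demand gives qd = 103 - p; rearranging supply gives qs = 5p - 119. Equilibrium: 103 - p = 5p - 119, so 222 = 6p and p* = 37, q* = 66.
Since 27 < 37, the ceiling is binding.
At p = 27: qd = 103 - 27 = 76 and qs = 5·27 - 119 = 16.
Quantity traded falls to 16. At q = 16 the demand price is 103 - 16 = 87 and the supply price is (119 + 16)/5 = 27.
Deadweight loss = ½ · (87 - 27) · (66 - 16) = ½ · 60 · 50 = 1500.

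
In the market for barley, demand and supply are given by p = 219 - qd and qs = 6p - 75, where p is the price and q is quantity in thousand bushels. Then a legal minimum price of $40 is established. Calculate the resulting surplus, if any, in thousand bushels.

0

Rearranging demand gives qd = 219 - p. Equilibrium: 219 - p = 6p - 75, so 294 = 7p and p* = 42, q* = 177.
Since 40 is below p* = 42, the floor does not bind and the free-market outcome prevails.
Since the control does not bind, there is no surplus.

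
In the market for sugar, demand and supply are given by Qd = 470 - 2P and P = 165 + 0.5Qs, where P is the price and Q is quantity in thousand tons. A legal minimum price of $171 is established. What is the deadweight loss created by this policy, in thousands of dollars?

0

Rearranging supply gives Qs = 2P - 330. In a free market, 470 - 2P = 2P - 330 gives the equilibrium P* = 200, Q* = 70.
The floor of 171 is below the equilibrium price 200, so it is not binding; the market clears at P* = 200, Q* = 70.
Since the control does not bind, no trades are prevented and deadweight loss is zero.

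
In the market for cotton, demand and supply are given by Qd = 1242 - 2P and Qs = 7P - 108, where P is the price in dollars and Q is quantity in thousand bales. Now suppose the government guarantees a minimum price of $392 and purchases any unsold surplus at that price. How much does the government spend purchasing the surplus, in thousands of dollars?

853776

Without the control the market clears where 1242 - 2P = 7P - 108, i.e. P* = 150 and Q* = 942.
The floor of 392 is above the equilibrium price 150, so it binds.
At P = 392: Qd = 1242 - 2·392 = 458 and Qs = 7·392 - 108 = 2636.
Surplus = Qs - Qd = 2178.
Government expenditure = surplus × support price = 2178 × 392 = 853776.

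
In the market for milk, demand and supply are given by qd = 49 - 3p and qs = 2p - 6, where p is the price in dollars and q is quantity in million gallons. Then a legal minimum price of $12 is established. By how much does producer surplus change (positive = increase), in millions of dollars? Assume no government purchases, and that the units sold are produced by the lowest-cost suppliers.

10.75

Equilibrium: 49 - 3p = 2p - 6, so 55 = 5p and p* = 11, q* = 16.
The floor of 12 is above the equilibrium price 11, so it binds.
At p = 12: qd = 49 - 3·12 = 13 and qs = 2·12 - 6 = 18.
Producer surplus without the control is ½ · (11 - 3) · 16 = 64.
With the floor, 13 units are sold at 12. The supply price at q = 13 is 9.5, so PS = ½ · [(12 - 3) + (12 - 9.5)] · 13 = 74.75.
Change in producer surplus = 74.75 - 64 = 10.75.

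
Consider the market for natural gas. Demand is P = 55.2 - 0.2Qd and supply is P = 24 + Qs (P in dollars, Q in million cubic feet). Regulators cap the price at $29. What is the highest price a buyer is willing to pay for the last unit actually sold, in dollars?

Rearranging demand gives Qd = 276 - 5P; rearranging supply gives Qs = P - 24. Setting quantity demanded equal to quantity supplied, 276 - 5P = P - 24, gives P* = 50 and Q* = 26.
The ceiling of 29 is below the equilibrium price 50, so it binds.
At P = 29: Qd = 276 - 5·29 = 131 and Qs = 29 - 24 = 5.
Only 5 units reach the market. On the demand curve, the marginal buyer's willingness to pay at Q = 5 is (276 - 5)/5 = 54.2.

54.2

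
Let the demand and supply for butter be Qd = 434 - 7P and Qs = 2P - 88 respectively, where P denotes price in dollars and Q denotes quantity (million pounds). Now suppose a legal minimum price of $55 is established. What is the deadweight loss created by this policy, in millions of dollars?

Setting quantity demanded equal to quantity supplied, 434 - 7P = 2P - 88, gives P* = 58 and Q* = 28.
The floor of 55 is below the equilibrium price 58, so it is not binding; the market clears at P* = 58, Q* = 28.
Since the control does not bind, no trades are prevented and deadweight loss is zero.

0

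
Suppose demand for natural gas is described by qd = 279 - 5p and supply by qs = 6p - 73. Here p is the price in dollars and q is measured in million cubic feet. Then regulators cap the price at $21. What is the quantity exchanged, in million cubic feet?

In a free market, 279 - 5p = 6p - 73 gives the equilibrium p* = 32, q* = 119.
Because the ceiling (21) lies below the market-clearing price, it is binding.
At p = 21: qd = 279 - 5·21 = 174 and qs = 6·21 - 73 = 53.
The quantity actually transacted is the short side, supply: 53.

53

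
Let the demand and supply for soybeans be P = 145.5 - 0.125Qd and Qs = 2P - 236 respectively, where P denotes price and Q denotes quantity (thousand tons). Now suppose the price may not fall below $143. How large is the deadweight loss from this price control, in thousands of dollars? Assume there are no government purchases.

180

Rearranging demand gives Qd = 1164 - 8P. Setting quantity demanded equal to quantity supplied, 1164 - 8P = 2P - 236, gives P* = 140 and Q* = 44.
The floor of 143 is above the equilibrium price 140, so it binds.
At P = 143: Qd = 1164 - 8·143 = 20 and Qs = 2·143 - 236 = 50.
Quantity traded falls to 20. At Q = 20 the demand price is (1164 - 20)/8 = 143 and the supply price is (236 + 20)/2 = 128.
Deadweight loss = ½ · (143 - 128) · (44 - 20) = ½ · 15 · 24 = 180.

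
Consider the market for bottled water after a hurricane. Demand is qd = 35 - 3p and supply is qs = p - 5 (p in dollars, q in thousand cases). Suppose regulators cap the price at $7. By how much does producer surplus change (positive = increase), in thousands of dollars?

Setting quantity demanded equal to quantity supplied, 35 - 3p = p - 5, gives p* = 10 and q* = 5.
Since 7 < 10, the ceiling is binding.
At p = 7: qd = 35 - 3·7 = 14 and qs = 7 - 5 = 2.
Producer surplus without the control is ½ · (10 - 5) · 5 = 12.5.
With the ceiling, producers sell 2 units at 7, so PS = ½ · (7 - 5) · 2 = 2.
Change in producer surplus = 2 - 12.5 = -10.5.

-10.5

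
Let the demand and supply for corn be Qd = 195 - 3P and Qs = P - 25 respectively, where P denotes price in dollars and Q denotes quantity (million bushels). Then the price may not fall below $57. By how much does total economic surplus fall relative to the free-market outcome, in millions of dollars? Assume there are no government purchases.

24

In a free market, 195 - 3P = P - 25 gives the equilibrium P* = 55, Q* = 30.
The floor of 57 is above the equilibrium price 55, so it binds.
At P = 57: Qd = 195 - 3·57 = 24 and Qs = 57 - 25 = 32.
Quantity traded falls to 24. At Q = 24 the demand price is (195 - 24)/3 = 57 and the supply price is 25 + 24 = 49.
Deadweight loss = ½ · (57 - 49) · (30 - 24) = ½ · 8 · 6 = 24.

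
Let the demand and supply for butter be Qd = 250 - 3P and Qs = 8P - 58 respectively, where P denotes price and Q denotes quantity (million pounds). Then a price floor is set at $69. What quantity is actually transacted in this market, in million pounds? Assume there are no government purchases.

43

In a free market, 250 - 3P = 8P - 58 gives the equilibrium P* = 28, Q* = 166.
The floor of 69 is above the equilibrium price 28, so it binds.
At P = 69: Qd = 250 - 3·69 = 43 and Qs = 8·69 - 58 = 494.
The quantity actually transacted is the short side, demand: 43.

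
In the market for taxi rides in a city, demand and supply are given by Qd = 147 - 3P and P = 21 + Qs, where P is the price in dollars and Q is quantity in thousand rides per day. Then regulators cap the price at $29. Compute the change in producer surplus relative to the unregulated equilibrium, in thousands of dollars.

-188.5

Rearranging supply gives Qs = P - 21. Equilibrium: 147 - 3P = P - 21, so 168 = 4P and P* = 42, Q* = 21.
Since 29 < 42, the ceiling is binding.
At P = 29: Qd = 147 - 3·29 = 60 and Qs = 29 - 21 = 8.
Producer surplus without the control is ½ · (42 - 21) · 21 = 220.5.
With the ceiling, producers sell 8 units at 29, so PS = ½ · (29 - 21) · 8 = 32.
Change in producer surplus = 32 - 220.5 = -188.5.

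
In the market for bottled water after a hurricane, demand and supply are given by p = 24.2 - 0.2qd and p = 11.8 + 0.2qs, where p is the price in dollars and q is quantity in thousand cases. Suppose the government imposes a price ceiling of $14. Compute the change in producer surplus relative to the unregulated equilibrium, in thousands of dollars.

Rearranging demand gives qd = 121 - 5p; rearranging supply gives qs = 5p - 59. Without the control the market clears where 121 - 5p = 5p - 59, i.e. p* = 18 and q* = 31.
The ceiling of 14 is below the equilibrium price 18, so it binds.
At p = 14: qd = 121 - 5·14 = 51 and qs = 5·14 - 59 = 11.
Producer surplus without the control is ½ · (18 - 11.8) · 31 = 96.1.
With the ceiling, producers sell 11 units at 14, so PS = ½ · (14 - 11.8) · 11 = 12.1.
Change in producer surplus = 12.1 - 96.1 = -84.

-84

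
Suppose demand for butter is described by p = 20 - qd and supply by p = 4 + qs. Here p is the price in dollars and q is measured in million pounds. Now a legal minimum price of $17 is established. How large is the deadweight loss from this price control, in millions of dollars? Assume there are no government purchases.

25

Rearranging demand gives qd = 20 - p; rearranging supply gives qs = p - 4. In a free market, 20 - p = p - 4 gives the equilibrium p* = 12, q* = 8.
Since 17 > 12, the floor is binding.
At p = 17: qd = 20 - 17 = 3 and qs = 17 - 4 = 13.
Quantity traded falls to 3. At q = 3 the demand price is 20 - 3 = 17 and the supply price is 4 + 3 = 7.
Deadweight loss = ½ · (17 - 7) · (8 - 3) = ½ · 10 · 5 = 25.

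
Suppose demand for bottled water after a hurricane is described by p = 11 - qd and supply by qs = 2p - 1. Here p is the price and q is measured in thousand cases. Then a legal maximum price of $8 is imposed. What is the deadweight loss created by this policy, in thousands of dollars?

0

Rearranging demand gives qd = 11 - p. In a free market, 11 - p = 2p - 1 gives the equilibrium p* = 4, q* = 7.
The ceiling of 8 is above the equilibrium price 4, so it is not binding; the market clears at p* = 4, q* = 7.
Since the control does not bind, no trades are prevented and deadweight loss is zero.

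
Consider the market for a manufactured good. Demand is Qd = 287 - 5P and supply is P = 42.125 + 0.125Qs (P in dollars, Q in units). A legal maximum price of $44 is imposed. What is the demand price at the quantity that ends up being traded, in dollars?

54.4

Rearranging supply gives Qs = 8P - 337. Without the control the market clears where 287 - 5P = 8P - 337, i.e. P* = 48 and Q* = 47.
The ceiling of 44 is below the equilibrium price 48, so it binds.
At P = 44: Qd = 287 - 5·44 = 67 and Qs = 8·44 - 337 = 15.
Only 15 units reach the market. On the demand curve, the marginal buyer's willingness to pay at Q = 15 is (287 - 15)/5 = 54.4.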